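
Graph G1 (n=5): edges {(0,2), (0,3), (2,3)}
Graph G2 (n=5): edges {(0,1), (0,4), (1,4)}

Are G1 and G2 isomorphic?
Yes, isomorphic

The graphs are isomorphic.
One valid mapping φ: V(G1) → V(G2): 0→1, 1→3, 2→0, 3→4, 4→2

Verify φ preserves adjacency — for each edge of G1, its image is an edge of G2:
  (0,2) → (φ(0),φ(2)) = (0,1) ∈ E(G2) ✓
  (0,3) → (φ(0),φ(3)) = (1,4) ∈ E(G2) ✓
  (2,3) → (φ(2),φ(3)) = (0,4) ∈ E(G2) ✓
All 3 edges of G1 map to edges of G2, and |E(G1)| = |E(G2)| = 3, so φ is a bijection on edges as well as vertices. Hence G1 ≅ G2.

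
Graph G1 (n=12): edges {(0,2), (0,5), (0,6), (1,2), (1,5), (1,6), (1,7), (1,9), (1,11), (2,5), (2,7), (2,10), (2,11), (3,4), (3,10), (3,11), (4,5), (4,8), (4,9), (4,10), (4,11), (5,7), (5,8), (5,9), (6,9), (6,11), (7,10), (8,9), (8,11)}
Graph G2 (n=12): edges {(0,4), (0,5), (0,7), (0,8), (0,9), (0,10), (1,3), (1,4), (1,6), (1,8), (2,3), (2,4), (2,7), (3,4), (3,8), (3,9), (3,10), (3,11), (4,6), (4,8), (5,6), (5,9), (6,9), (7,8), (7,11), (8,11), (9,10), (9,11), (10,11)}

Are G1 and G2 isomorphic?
Yes, isomorphic

The graphs are isomorphic.
One valid mapping φ: V(G1) → V(G2): 0→2, 1→8, 2→4, 3→5, 4→9, 5→3, 6→7, 7→1, 8→10, 9→11, 10→6, 11→0

Verify φ preserves adjacency — for each edge of G1, its image is an edge of G2:
  (0,2) → (φ(0),φ(2)) = (2,4) ∈ E(G2) ✓
  (0,5) → (φ(0),φ(5)) = (2,3) ∈ E(G2) ✓
  (0,6) → (φ(0),φ(6)) = (2,7) ∈ E(G2) ✓
  (1,2) → (φ(1),φ(2)) = (4,8) ∈ E(G2) ✓
  (1,5) → (φ(1),φ(5)) = (3,8) ∈ E(G2) ✓
  (1,6) → (φ(1),φ(6)) = (7,8) ∈ E(G2) ✓
  (1,7) → (φ(1),φ(7)) = (1,8) ∈ E(G2) ✓
  (1,9) → (φ(1),φ(9)) = (8,11) ∈ E(G2) ✓
  (1,11) → (φ(1),φ(11)) = (0,8) ∈ E(G2) ✓
  (2,5) → (φ(2),φ(5)) = (3,4) ∈ E(G2) ✓
  (2,7) → (φ(2),φ(7)) = (1,4) ∈ E(G2) ✓
  (2,10) → (φ(2),φ(10)) = (4,6) ∈ E(G2) ✓
  (2,11) → (φ(2),φ(11)) = (0,4) ∈ E(G2) ✓
  (3,4) → (φ(3),φ(4)) = (5,9) ∈ E(G2) ✓
  (3,10) → (φ(3),φ(10)) = (5,6) ∈ E(G2) ✓
  (3,11) → (φ(3),φ(11)) = (0,5) ∈ E(G2) ✓
  (4,5) → (φ(4),φ(5)) = (3,9) ∈ E(G2) ✓
  (4,8) → (φ(4),φ(8)) = (9,10) ∈ E(G2) ✓
  (4,9) → (φ(4),φ(9)) = (9,11) ∈ E(G2) ✓
  (4,10) → (φ(4),φ(10)) = (6,9) ∈ E(G2) ✓
  (4,11) → (φ(4),φ(11)) = (0,9) ∈ E(G2) ✓
  (5,7) → (φ(5),φ(7)) = (1,3) ∈ E(G2) ✓
  (5,8) → (φ(5),φ(8)) = (3,10) ∈ E(G2) ✓
  (5,9) → (φ(5),φ(9)) = (3,11) ∈ E(G2) ✓
  (6,9) → (φ(6),φ(9)) = (7,11) ∈ E(G2) ✓
  (6,11) → (φ(6),φ(11)) = (0,7) ∈ E(G2) ✓
  (7,10) → (φ(7),φ(10)) = (1,6) ∈ E(G2) ✓
  (8,9) → (φ(8),φ(9)) = (10,11) ∈ E(G2) ✓
  (8,11) → (φ(8),φ(11)) = (0,10) ∈ E(G2) ✓
All 29 edges of G1 map to edges of G2, and |E(G1)| = |E(G2)| = 29, so φ is a bijection on edges as well as vertices. Hence G1 ≅ G2.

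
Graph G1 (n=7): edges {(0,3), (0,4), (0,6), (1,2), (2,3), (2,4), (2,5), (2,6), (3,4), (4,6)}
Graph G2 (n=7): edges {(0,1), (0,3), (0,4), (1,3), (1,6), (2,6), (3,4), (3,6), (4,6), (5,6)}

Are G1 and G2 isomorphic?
Yes, isomorphic

The graphs are isomorphic.
One valid mapping φ: V(G1) → V(G2): 0→0, 1→2, 2→6, 3→1, 4→3, 5→5, 6→4

Verify φ preserves adjacency — for each edge of G1, its image is an edge of G2:
  (0,3) → (φ(0),φ(3)) = (0,1) ∈ E(G2) ✓
  (0,4) → (φ(0),φ(4)) = (0,3) ∈ E(G2) ✓
  (0,6) → (φ(0),φ(6)) = (0,4) ∈ E(G2) ✓
  (1,2) → (φ(1),φ(2)) = (2,6) ∈ E(G2) ✓
  (2,3) → (φ(2),φ(3)) = (1,6) ∈ E(G2) ✓
  (2,4) → (φ(2),φ(4)) = (3,6) ∈ E(G2) ✓
  (2,5) → (φ(2),φ(5)) = (5,6) ∈ E(G2) ✓
  (2,6) → (φ(2),φ(6)) = (4,6) ∈ E(G2) ✓
  (3,4) → (φ(3),φ(4)) = (1,3) ∈ E(G2) ✓
  (4,6) → (φ(4),φ(6)) = (3,4) ∈ E(G2) ✓
All 10 edges of G1 map to edges of G2, and |E(G1)| = |E(G2)| = 10, so φ is a bijection on edges as well as vertices. Hence G1 ≅ G2.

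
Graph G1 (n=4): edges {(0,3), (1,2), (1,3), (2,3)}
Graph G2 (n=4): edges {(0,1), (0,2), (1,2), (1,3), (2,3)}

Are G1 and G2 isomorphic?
No, not isomorphic

The graphs are NOT isomorphic.

Counting triangles (3-cliques): G1 has 1, G2 has 2.
Triangle count is an isomorphism invariant, so differing triangle counts rule out isomorphism.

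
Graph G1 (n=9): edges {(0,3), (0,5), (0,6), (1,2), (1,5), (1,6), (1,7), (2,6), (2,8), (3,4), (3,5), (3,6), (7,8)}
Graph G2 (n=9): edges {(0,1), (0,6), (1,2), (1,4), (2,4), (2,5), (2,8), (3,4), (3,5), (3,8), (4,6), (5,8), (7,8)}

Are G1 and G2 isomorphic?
Yes, isomorphic

The graphs are isomorphic.
One valid mapping φ: V(G1) → V(G2): 0→5, 1→4, 2→1, 3→8, 4→7, 5→3, 6→2, 7→6, 8→0

Verify φ preserves adjacency — for each edge of G1, its image is an edge of G2:
  (0,3) → (φ(0),φ(3)) = (5,8) ∈ E(G2) ✓
  (0,5) → (φ(0),φ(5)) = (3,5) ∈ E(G2) ✓
  (0,6) → (φ(0),φ(6)) = (2,5) ∈ E(G2) ✓
  (1,2) → (φ(1),φ(2)) = (1,4) ∈ E(G2) ✓
  (1,5) → (φ(1),φ(5)) = (3,4) ∈ E(G2) ✓
  (1,6) → (φ(1),φ(6)) = (2,4) ∈ E(G2) ✓
  (1,7) → (φ(1),φ(7)) = (4,6) ∈ E(G2) ✓
  (2,6) → (φ(2),φ(6)) = (1,2) ∈ E(G2) ✓
  (2,8) → (φ(2),φ(8)) = (0,1) ∈ E(G2) ✓
  (3,4) → (φ(3),φ(4)) = (7,8) ∈ E(G2) ✓
  (3,5) → (φ(3),φ(5)) = (3,8) ∈ E(G2) ✓
  (3,6) → (φ(3),φ(6)) = (2,8) ∈ E(G2) ✓
  (7,8) → (φ(7),φ(8)) = (0,6) ∈ E(G2) ✓
All 13 edges of G1 map to edges of G2, and |E(G1)| = |E(G2)| = 13, so φ is a bijection on edges as well as vertices. Hence G1 ≅ G2.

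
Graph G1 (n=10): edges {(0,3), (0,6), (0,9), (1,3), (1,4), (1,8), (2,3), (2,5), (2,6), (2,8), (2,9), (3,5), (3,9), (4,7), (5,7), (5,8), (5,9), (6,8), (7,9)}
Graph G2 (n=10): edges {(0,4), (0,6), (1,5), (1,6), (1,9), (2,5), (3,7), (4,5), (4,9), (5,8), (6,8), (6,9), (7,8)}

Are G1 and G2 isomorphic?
No, not isomorphic

The graphs are NOT isomorphic.

Counting triangles (3-cliques): G1 has 8, G2 has 1.
Triangle count is an isomorphism invariant, so differing triangle counts rule out isomorphism.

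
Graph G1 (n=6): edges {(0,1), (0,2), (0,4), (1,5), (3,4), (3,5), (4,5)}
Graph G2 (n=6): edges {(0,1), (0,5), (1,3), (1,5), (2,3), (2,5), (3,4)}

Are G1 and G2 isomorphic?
Yes, isomorphic

The graphs are isomorphic.
One valid mapping φ: V(G1) → V(G2): 0→3, 1→2, 2→4, 3→0, 4→1, 5→5

Verify φ preserves adjacency — for each edge of G1, its image is an edge of G2:
  (0,1) → (φ(0),φ(1)) = (2,3) ∈ E(G2) ✓
  (0,2) → (φ(0),φ(2)) = (3,4) ∈ E(G2) ✓
  (0,4) → (φ(0),φ(4)) = (1,3) ∈ E(G2) ✓
  (1,5) → (φ(1),φ(5)) = (2,5) ∈ E(G2) ✓
  (3,4) → (φ(3),φ(4)) = (0,1) ∈ E(G2) ✓
  (3,5) → (φ(3),φ(5)) = (0,5) ∈ E(G2) ✓
  (4,5) → (φ(4),φ(5)) = (1,5) ∈ E(G2) ✓
All 7 edges of G1 map to edges of G2, and |E(G1)| = |E(G2)| = 7, so φ is a bijection on edges as well as vertices. Hence G1 ≅ G2.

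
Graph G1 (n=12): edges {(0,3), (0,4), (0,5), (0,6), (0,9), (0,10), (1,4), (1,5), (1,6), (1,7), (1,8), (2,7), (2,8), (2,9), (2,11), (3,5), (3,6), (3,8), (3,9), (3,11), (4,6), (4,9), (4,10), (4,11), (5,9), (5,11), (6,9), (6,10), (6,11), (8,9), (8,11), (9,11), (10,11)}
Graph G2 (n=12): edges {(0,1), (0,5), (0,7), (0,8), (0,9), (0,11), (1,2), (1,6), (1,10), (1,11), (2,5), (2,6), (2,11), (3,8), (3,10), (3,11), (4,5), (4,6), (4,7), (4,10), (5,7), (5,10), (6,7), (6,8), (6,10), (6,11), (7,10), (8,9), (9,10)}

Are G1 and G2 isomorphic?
No, not isomorphic

The graphs are NOT isomorphic.

Counting triangles (3-cliques): G1 has 29, G2 has 15.
Triangle count is an isomorphism invariant, so differing triangle counts rule out isomorphism.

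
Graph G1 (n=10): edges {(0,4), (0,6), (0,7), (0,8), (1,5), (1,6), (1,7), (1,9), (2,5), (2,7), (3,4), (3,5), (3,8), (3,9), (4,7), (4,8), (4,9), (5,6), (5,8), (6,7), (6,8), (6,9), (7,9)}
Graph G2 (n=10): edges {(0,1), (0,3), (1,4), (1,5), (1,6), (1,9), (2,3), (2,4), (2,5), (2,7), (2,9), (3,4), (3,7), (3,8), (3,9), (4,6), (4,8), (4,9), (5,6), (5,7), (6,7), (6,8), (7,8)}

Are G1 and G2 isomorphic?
Yes, isomorphic

The graphs are isomorphic.
One valid mapping φ: V(G1) → V(G2): 0→8, 1→9, 2→0, 3→5, 4→7, 5→1, 6→4, 7→3, 8→6, 9→2

Verify φ preserves adjacency — for each edge of G1, its image is an edge of G2:
  (0,4) → (φ(0),φ(4)) = (7,8) ∈ E(G2) ✓
  (0,6) → (φ(0),φ(6)) = (4,8) ∈ E(G2) ✓
  (0,7) → (φ(0),φ(7)) = (3,8) ∈ E(G2) ✓
  (0,8) → (φ(0),φ(8)) = (6,8) ∈ E(G2) ✓
  (1,5) → (φ(1),φ(5)) = (1,9) ∈ E(G2) ✓
  (1,6) → (φ(1),φ(6)) = (4,9) ∈ E(G2) ✓
  (1,7) → (φ(1),φ(7)) = (3,9) ∈ E(G2) ✓
  (1,9) → (φ(1),φ(9)) = (2,9) ∈ E(G2) ✓
  (2,5) → (φ(2),φ(5)) = (0,1) ∈ E(G2) ✓
  (2,7) → (φ(2),φ(7)) = (0,3) ∈ E(G2) ✓
  (3,4) → (φ(3),φ(4)) = (5,7) ∈ E(G2) ✓
  (3,5) → (φ(3),φ(5)) = (1,5) ∈ E(G2) ✓
  (3,8) → (φ(3),φ(8)) = (5,6) ∈ E(G2) ✓
  (3,9) → (φ(3),φ(9)) = (2,5) ∈ E(G2) ✓
  (4,7) → (φ(4),φ(7)) = (3,7) ∈ E(G2) ✓
  (4,8) → (φ(4),φ(8)) = (6,7) ∈ E(G2) ✓
  (4,9) → (φ(4),φ(9)) = (2,7) ∈ E(G2) ✓
  (5,6) → (φ(5),φ(6)) = (1,4) ∈ E(G2) ✓
  (5,8) → (φ(5),φ(8)) = (1,6) ∈ E(G2) ✓
  (6,7) → (φ(6),φ(7)) = (3,4) ∈ E(G2) ✓
  (6,8) → (φ(6),φ(8)) = (4,6) ∈ E(G2) ✓
  (6,9) → (φ(6),φ(9)) = (2,4) ∈ E(G2) ✓
  (7,9) → (φ(7),φ(9)) = (2,3) ∈ E(G2) ✓
All 23 edges of G1 map to edges of G2, and |E(G1)| = |E(G2)| = 23, so φ is a bijection on edges as well as vertices. Hence G1 ≅ G2.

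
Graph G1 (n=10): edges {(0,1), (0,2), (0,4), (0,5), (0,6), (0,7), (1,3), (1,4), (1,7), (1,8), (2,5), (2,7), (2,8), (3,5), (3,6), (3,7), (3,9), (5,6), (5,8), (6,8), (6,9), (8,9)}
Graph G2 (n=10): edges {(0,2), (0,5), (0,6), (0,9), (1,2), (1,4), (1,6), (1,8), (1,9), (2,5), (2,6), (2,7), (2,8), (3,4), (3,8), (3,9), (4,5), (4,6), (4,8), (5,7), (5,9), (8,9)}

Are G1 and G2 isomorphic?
Yes, isomorphic

The graphs are isomorphic.
One valid mapping φ: V(G1) → V(G2): 0→2, 1→5, 2→6, 3→9, 4→7, 5→1, 6→8, 7→0, 8→4, 9→3

Verify φ preserves adjacency — for each edge of G1, its image is an edge of G2:
  (0,1) → (φ(0),φ(1)) = (2,5) ∈ E(G2) ✓
  (0,2) → (φ(0),φ(2)) = (2,6) ∈ E(G2) ✓
  (0,4) → (φ(0),φ(4)) = (2,7) ∈ E(G2) ✓
  (0,5) → (φ(0),φ(5)) = (1,2) ∈ E(G2) ✓
  (0,6) → (φ(0),φ(6)) = (2,8) ∈ E(G2) ✓
  (0,7) → (φ(0),φ(7)) = (0,2) ∈ E(G2) ✓
  (1,3) → (φ(1),φ(3)) = (5,9) ∈ E(G2) ✓
  (1,4) → (φ(1),φ(4)) = (5,7) ∈ E(G2) ✓
  (1,7) → (φ(1),φ(7)) = (0,5) ∈ E(G2) ✓
  (1,8) → (φ(1),φ(8)) = (4,5) ∈ E(G2) ✓
  (2,5) → (φ(2),φ(5)) = (1,6) ∈ E(G2) ✓
  (2,7) → (φ(2),φ(7)) = (0,6) ∈ E(G2) ✓
  (2,8) → (φ(2),φ(8)) = (4,6) ∈ E(G2) ✓
  (3,5) → (φ(3),φ(5)) = (1,9) ∈ E(G2) ✓
  (3,6) → (φ(3),φ(6)) = (8,9) ∈ E(G2) ✓
  (3,7) → (φ(3),φ(7)) = (0,9) ∈ E(G2) ✓
  (3,9) → (φ(3),φ(9)) = (3,9) ∈ E(G2) ✓
  (5,6) → (φ(5),φ(6)) = (1,8) ∈ E(G2) ✓
  (5,8) → (φ(5),φ(8)) = (1,4) ∈ E(G2) ✓
  (6,8) → (φ(6),φ(8)) = (4,8) ∈ E(G2) ✓
  (6,9) → (φ(6),φ(9)) = (3,8) ∈ E(G2) ✓
  (8,9) → (φ(8),φ(9)) = (3,4) ∈ E(G2) ✓
All 22 edges of G1 map to edges of G2, and |E(G1)| = |E(G2)| = 22, so φ is a bijection on edges as well as vertices. Hence G1 ≅ G2.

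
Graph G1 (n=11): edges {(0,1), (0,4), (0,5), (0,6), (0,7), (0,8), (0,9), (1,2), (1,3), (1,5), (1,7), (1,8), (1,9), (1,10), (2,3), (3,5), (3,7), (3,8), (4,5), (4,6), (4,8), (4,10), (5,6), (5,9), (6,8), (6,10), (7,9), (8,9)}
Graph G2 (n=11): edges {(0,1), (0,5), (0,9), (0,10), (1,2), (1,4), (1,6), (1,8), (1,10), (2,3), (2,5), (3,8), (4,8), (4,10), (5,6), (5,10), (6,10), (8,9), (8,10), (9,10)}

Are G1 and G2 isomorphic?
No, not isomorphic

The graphs are NOT isomorphic.

Degrees in G1: deg(0)=7, deg(1)=8, deg(2)=2, deg(3)=5, deg(4)=5, deg(5)=6, deg(6)=5, deg(7)=4, deg(8)=6, deg(9)=5, deg(10)=3.
Sorted degree sequence of G1: [8, 7, 6, 6, 5, 5, 5, 5, 4, 3, 2].
Degrees in G2: deg(0)=4, deg(1)=6, deg(2)=3, deg(3)=2, deg(4)=3, deg(5)=4, deg(6)=3, deg(7)=0, deg(8)=5, deg(9)=3, deg(10)=7.
Sorted degree sequence of G2: [7, 6, 5, 4, 4, 3, 3, 3, 3, 2, 0].
The (sorted) degree sequence is an isomorphism invariant, so since G1 and G2 have different degree sequences they cannot be isomorphic.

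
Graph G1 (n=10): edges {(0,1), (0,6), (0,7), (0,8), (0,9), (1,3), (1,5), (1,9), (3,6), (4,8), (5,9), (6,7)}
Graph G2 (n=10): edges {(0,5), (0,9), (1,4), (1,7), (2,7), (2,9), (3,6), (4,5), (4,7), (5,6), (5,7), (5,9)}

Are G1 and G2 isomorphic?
Yes, isomorphic

The graphs are isomorphic.
One valid mapping φ: V(G1) → V(G2): 0→5, 1→7, 2→8, 3→2, 4→3, 5→1, 6→9, 7→0, 8→6, 9→4

Verify φ preserves adjacency — for each edge of G1, its image is an edge of G2:
  (0,1) → (φ(0),φ(1)) = (5,7) ∈ E(G2) ✓
  (0,6) → (φ(0),φ(6)) = (5,9) ∈ E(G2) ✓
  (0,7) → (φ(0),φ(7)) = (0,5) ∈ E(G2) ✓
  (0,8) → (φ(0),φ(8)) = (5,6) ∈ E(G2) ✓
  (0,9) → (φ(0),φ(9)) = (4,5) ∈ E(G2) ✓
  (1,3) → (φ(1),φ(3)) = (2,7) ∈ E(G2) ✓
  (1,5) → (φ(1),φ(5)) = (1,7) ∈ E(G2) ✓
  (1,9) → (φ(1),φ(9)) = (4,7) ∈ E(G2) ✓
  (3,6) → (φ(3),φ(6)) = (2,9) ∈ E(G2) ✓
  (4,8) → (φ(4),φ(8)) = (3,6) ∈ E(G2) ✓
  (5,9) → (φ(5),φ(9)) = (1,4) ∈ E(G2) ✓
  (6,7) → (φ(6),φ(7)) = (0,9) ∈ E(G2) ✓
All 12 edges of G1 map to edges of G2, and |E(G1)| = |E(G2)| = 12, so φ is a bijection on edges as well as vertices. Hence G1 ≅ G2.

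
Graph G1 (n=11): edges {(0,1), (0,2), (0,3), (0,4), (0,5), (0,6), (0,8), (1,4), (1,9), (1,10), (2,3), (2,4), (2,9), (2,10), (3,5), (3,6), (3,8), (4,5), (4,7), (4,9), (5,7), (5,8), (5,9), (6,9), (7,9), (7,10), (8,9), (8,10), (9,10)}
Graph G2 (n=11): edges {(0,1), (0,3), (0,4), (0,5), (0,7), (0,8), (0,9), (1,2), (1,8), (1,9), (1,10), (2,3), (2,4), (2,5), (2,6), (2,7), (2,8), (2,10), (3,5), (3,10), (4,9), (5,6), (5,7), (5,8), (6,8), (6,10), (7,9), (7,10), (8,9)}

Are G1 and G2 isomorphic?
Yes, isomorphic

The graphs are isomorphic.
One valid mapping φ: V(G1) → V(G2): 0→0, 1→3, 2→7, 3→9, 4→5, 5→8, 6→4, 7→6, 8→1, 9→2, 10→10

Verify φ preserves adjacency — for each edge of G1, its image is an edge of G2:
  (0,1) → (φ(0),φ(1)) = (0,3) ∈ E(G2) ✓
  (0,2) → (φ(0),φ(2)) = (0,7) ∈ E(G2) ✓
  (0,3) → (φ(0),φ(3)) = (0,9) ∈ E(G2) ✓
  (0,4) → (φ(0),φ(4)) = (0,5) ∈ E(G2) ✓
  (0,5) → (φ(0),φ(5)) = (0,8) ∈ E(G2) ✓
  (0,6) → (φ(0),φ(6)) = (0,4) ∈ E(G2) ✓
  (0,8) → (φ(0),φ(8)) = (0,1) ∈ E(G2) ✓
  (1,4) → (φ(1),φ(4)) = (3,5) ∈ E(G2) ✓
  (1,9) → (φ(1),φ(9)) = (2,3) ∈ E(G2) ✓
  (1,10) → (φ(1),φ(10)) = (3,10) ∈ E(G2) ✓
  (2,3) → (φ(2),φ(3)) = (7,9) ∈ E(G2) ✓
  (2,4) → (φ(2),φ(4)) = (5,7) ∈ E(G2) ✓
  (2,9) → (φ(2),φ(9)) = (2,7) ∈ E(G2) ✓
  (2,10) → (φ(2),φ(10)) = (7,10) ∈ E(G2) ✓
  (3,5) → (φ(3),φ(5)) = (8,9) ∈ E(G2) ✓
  (3,6) → (φ(3),φ(6)) = (4,9) ∈ E(G2) ✓
  (3,8) → (φ(3),φ(8)) = (1,9) ∈ E(G2) ✓
  (4,5) → (φ(4),φ(5)) = (5,8) ∈ E(G2) ✓
  (4,7) → (φ(4),φ(7)) = (5,6) ∈ E(G2) ✓
  (4,9) → (φ(4),φ(9)) = (2,5) ∈ E(G2) ✓
  (5,7) → (φ(5),φ(7)) = (6,8) ∈ E(G2) ✓
  (5,8) → (φ(5),φ(8)) = (1,8) ∈ E(G2) ✓
  (5,9) → (φ(5),φ(9)) = (2,8) ∈ E(G2) ✓
  (6,9) → (φ(6),φ(9)) = (2,4) ∈ E(G2) ✓
  (7,9) → (φ(7),φ(9)) = (2,6) ∈ E(G2) ✓
  (7,10) → (φ(7),φ(10)) = (6,10) ∈ E(G2) ✓
  (8,9) → (φ(8),φ(9)) = (1,2) ∈ E(G2) ✓
  (8,10) → (φ(8),φ(10)) = (1,10) ∈ E(G2) ✓
  (9,10) → (φ(9),φ(10)) = (2,10) ∈ E(G2) ✓
All 29 edges of G1 map to edges of G2, and |E(G1)| = |E(G2)| = 29, so φ is a bijection on edges as well as vertices. Hence G1 ≅ G2.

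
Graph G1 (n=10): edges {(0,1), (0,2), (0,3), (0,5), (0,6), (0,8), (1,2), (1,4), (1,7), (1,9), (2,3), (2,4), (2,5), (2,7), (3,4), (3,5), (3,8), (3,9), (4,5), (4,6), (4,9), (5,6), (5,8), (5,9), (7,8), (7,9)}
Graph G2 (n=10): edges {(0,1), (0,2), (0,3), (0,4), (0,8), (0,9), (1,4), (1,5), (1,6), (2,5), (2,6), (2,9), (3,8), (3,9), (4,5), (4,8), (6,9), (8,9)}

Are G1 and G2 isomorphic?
No, not isomorphic

The graphs are NOT isomorphic.

Connected components of G1: 1 component(s) with vertex sets [[0, 1, 2, 3, 4, 5, 6, 7, 8, 9]], sizes [10].
Connected components of G2: 2 component(s) with vertex sets [[7], [0, 1, 2, 3, 4, 5, 6, 8, 9]], sizes [1, 9].
The number of connected components (and the multiset of component sizes) is an isomorphism invariant — an isomorphism maps each component of G1 bijectively onto a component of G2. Since G1 has 1 component(s) and G2 has 2, they cannot be isomorphic.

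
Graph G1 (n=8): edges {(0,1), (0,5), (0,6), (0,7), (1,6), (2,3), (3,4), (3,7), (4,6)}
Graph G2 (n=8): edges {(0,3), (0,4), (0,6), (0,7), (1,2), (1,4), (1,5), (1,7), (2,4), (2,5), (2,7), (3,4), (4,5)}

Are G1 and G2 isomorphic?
No, not isomorphic

The graphs are NOT isomorphic.

Degrees in G1: deg(0)=4, deg(1)=2, deg(2)=1, deg(3)=3, deg(4)=2, deg(5)=1, deg(6)=3, deg(7)=2.
Sorted degree sequence of G1: [4, 3, 3, 2, 2, 2, 1, 1].
Degrees in G2: deg(0)=4, deg(1)=4, deg(2)=4, deg(3)=2, deg(4)=5, deg(5)=3, deg(6)=1, deg(7)=3.
Sorted degree sequence of G2: [5, 4, 4, 4, 3, 3, 2, 1].
The (sorted) degree sequence is an isomorphism invariant, so since G1 and G2 have different degree sequences they cannot be isomorphic.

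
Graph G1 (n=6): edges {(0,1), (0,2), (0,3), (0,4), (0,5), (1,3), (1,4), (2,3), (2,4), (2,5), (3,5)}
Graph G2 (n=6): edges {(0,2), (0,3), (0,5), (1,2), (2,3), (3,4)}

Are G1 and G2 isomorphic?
No, not isomorphic

The graphs are NOT isomorphic.

Degrees in G1: deg(0)=5, deg(1)=3, deg(2)=4, deg(3)=4, deg(4)=3, deg(5)=3.
Sorted degree sequence of G1: [5, 4, 4, 3, 3, 3].
Degrees in G2: deg(0)=3, deg(1)=1, deg(2)=3, deg(3)=3, deg(4)=1, deg(5)=1.
Sorted degree sequence of G2: [3, 3, 3, 1, 1, 1].
The (sorted) degree sequence is an isomorphism invariant, so since G1 and G2 have different degree sequences they cannot be isomorphic.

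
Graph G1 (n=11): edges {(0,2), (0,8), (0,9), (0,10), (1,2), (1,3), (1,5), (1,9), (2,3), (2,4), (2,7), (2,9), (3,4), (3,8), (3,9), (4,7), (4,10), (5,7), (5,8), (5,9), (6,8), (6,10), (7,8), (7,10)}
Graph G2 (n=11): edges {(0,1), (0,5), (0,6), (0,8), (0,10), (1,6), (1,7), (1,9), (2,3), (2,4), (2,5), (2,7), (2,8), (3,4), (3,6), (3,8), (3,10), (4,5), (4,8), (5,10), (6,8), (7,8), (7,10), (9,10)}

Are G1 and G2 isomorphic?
Yes, isomorphic

The graphs are isomorphic.
One valid mapping φ: V(G1) → V(G2): 0→7, 1→4, 2→8, 3→3, 4→6, 5→5, 6→9, 7→0, 8→10, 9→2, 10→1

Verify φ preserves adjacency — for each edge of G1, its image is an edge of G2:
  (0,2) → (φ(0),φ(2)) = (7,8) ∈ E(G2) ✓
  (0,8) → (φ(0),φ(8)) = (7,10) ∈ E(G2) ✓
  (0,9) → (φ(0),φ(9)) = (2,7) ∈ E(G2) ✓
  (0,10) → (φ(0),φ(10)) = (1,7) ∈ E(G2) ✓
  (1,2) → (φ(1),φ(2)) = (4,8) ∈ E(G2) ✓
  (1,3) → (φ(1),φ(3)) = (3,4) ∈ E(G2) ✓
  (1,5) → (φ(1),φ(5)) = (4,5) ∈ E(G2) ✓
  (1,9) → (φ(1),φ(9)) = (2,4) ∈ E(G2) ✓
  (2,3) → (φ(2),φ(3)) = (3,8) ∈ E(G2) ✓
  (2,4) → (φ(2),φ(4)) = (6,8) ∈ E(G2) ✓
  (2,7) → (φ(2),φ(7)) = (0,8) ∈ E(G2) ✓
  (2,9) → (φ(2),φ(9)) = (2,8) ∈ E(G2) ✓
  (3,4) → (φ(3),φ(4)) = (3,6) ∈ E(G2) ✓
  (3,8) → (φ(3),φ(8)) = (3,10) ∈ E(G2) ✓
  (3,9) → (φ(3),φ(9)) = (2,3) ∈ E(G2) ✓
  (4,7) → (φ(4),φ(7)) = (0,6) ∈ E(G2) ✓
  (4,10) → (φ(4),φ(10)) = (1,6) ∈ E(G2) ✓
  (5,7) → (φ(5),φ(7)) = (0,5) ∈ E(G2) ✓
  (5,8) → (φ(5),φ(8)) = (5,10) ∈ E(G2) ✓
  (5,9) → (φ(5),φ(9)) = (2,5) ∈ E(G2) ✓
  (6,8) → (φ(6),φ(8)) = (9,10) ∈ E(G2) ✓
  (6,10) → (φ(6),φ(10)) = (1,9) ∈ E(G2) ✓
  (7,8) → (φ(7),φ(8)) = (0,10) ∈ E(G2) ✓
  (7,10) → (φ(7),φ(10)) = (0,1) ∈ E(G2) ✓
All 24 edges of G1 map to edges of G2, and |E(G1)| = |E(G2)| = 24, so φ is a bijection on edges as well as vertices. Hence G1 ≅ G2.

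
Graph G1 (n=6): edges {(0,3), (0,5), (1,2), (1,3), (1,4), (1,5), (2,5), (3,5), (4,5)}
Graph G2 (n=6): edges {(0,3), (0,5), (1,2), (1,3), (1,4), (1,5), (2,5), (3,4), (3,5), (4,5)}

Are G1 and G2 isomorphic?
No, not isomorphic

The graphs are NOT isomorphic.

Counting edges: G1 has 9 edge(s); G2 has 10 edge(s).
Edge count is an isomorphism invariant (a bijection on vertices induces a bijection on edges), so differing edge counts rule out isomorphism.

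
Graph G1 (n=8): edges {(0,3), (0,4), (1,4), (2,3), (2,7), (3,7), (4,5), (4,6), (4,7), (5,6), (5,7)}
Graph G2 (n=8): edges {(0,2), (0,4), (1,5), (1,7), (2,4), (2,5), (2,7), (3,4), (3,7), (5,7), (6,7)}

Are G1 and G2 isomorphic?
Yes, isomorphic

The graphs are isomorphic.
One valid mapping φ: V(G1) → V(G2): 0→3, 1→6, 2→0, 3→4, 4→7, 5→5, 6→1, 7→2

Verify φ preserves adjacency — for each edge of G1, its image is an edge of G2:
  (0,3) → (φ(0),φ(3)) = (3,4) ∈ E(G2) ✓
  (0,4) → (φ(0),φ(4)) = (3,7) ∈ E(G2) ✓
  (1,4) → (φ(1),φ(4)) = (6,7) ∈ E(G2) ✓
  (2,3) → (φ(2),φ(3)) = (0,4) ∈ E(G2) ✓
  (2,7) → (φ(2),φ(7)) = (0,2) ∈ E(G2) ✓
  (3,7) → (φ(3),φ(7)) = (2,4) ∈ E(G2) ✓
  (4,5) → (φ(4),φ(5)) = (5,7) ∈ E(G2) ✓
  (4,6) → (φ(4),φ(6)) = (1,7) ∈ E(G2) ✓
  (4,7) → (φ(4),φ(7)) = (2,7) ∈ E(G2) ✓
  (5,6) → (φ(5),φ(6)) = (1,5) ∈ E(G2) ✓
  (5,7) → (φ(5),φ(7)) = (2,5) ∈ E(G2) ✓
All 11 edges of G1 map to edges of G2, and |E(G1)| = |E(G2)| = 11, so φ is a bijection on edges as well as vertices. Hence G1 ≅ G2.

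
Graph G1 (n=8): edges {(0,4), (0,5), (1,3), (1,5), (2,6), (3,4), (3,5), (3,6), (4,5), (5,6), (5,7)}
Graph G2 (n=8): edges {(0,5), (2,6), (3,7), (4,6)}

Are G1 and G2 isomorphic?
No, not isomorphic

The graphs are NOT isomorphic.

Connected components of G1: 1 component(s) with vertex sets [[0, 1, 2, 3, 4, 5, 6, 7]], sizes [8].
Connected components of G2: 4 component(s) with vertex sets [[1], [0, 5], [3, 7], [2, 4, 6]], sizes [1, 2, 2, 3].
The number of connected components (and the multiset of component sizes) is an isomorphism invariant — an isomorphism maps each component of G1 bijectively onto a component of G2. Since G1 has 1 component(s) and G2 has 4, they cannot be isomorphic.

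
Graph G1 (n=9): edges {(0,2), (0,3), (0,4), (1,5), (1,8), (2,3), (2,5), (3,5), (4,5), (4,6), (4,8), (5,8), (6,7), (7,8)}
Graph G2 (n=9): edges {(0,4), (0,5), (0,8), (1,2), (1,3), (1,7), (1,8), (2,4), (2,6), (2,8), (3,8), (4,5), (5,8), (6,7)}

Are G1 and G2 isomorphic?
Yes, isomorphic

The graphs are isomorphic.
One valid mapping φ: V(G1) → V(G2): 0→4, 1→3, 2→0, 3→5, 4→2, 5→8, 6→6, 7→7, 8→1

Verify φ preserves adjacency — for each edge of G1, its image is an edge of G2:
  (0,2) → (φ(0),φ(2)) = (0,4) ∈ E(G2) ✓
  (0,3) → (φ(0),φ(3)) = (4,5) ∈ E(G2) ✓
  (0,4) → (φ(0),φ(4)) = (2,4) ∈ E(G2) ✓
  (1,5) → (φ(1),φ(5)) = (3,8) ∈ E(G2) ✓
  (1,8) → (φ(1),φ(8)) = (1,3) ∈ E(G2) ✓
  (2,3) → (φ(2),φ(3)) = (0,5) ∈ E(G2) ✓
  (2,5) → (φ(2),φ(5)) = (0,8) ∈ E(G2) ✓
  (3,5) → (φ(3),φ(5)) = (5,8) ∈ E(G2) ✓
  (4,5) → (φ(4),φ(5)) = (2,8) ∈ E(G2) ✓
  (4,6) → (φ(4),φ(6)) = (2,6) ∈ E(G2) ✓
  (4,8) → (φ(4),φ(8)) = (1,2) ∈ E(G2) ✓
  (5,8) → (φ(5),φ(8)) = (1,8) ∈ E(G2) ✓
  (6,7) → (φ(6),φ(7)) = (6,7) ∈ E(G2) ✓
  (7,8) → (φ(7),φ(8)) = (1,7) ∈ E(G2) ✓
All 14 edges of G1 map to edges of G2, and |E(G1)| = |E(G2)| = 14, so φ is a bijection on edges as well as vertices. Hence G1 ≅ G2.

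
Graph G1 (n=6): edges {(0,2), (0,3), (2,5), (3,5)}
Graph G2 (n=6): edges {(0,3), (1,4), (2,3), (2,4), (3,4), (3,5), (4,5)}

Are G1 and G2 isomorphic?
No, not isomorphic

The graphs are NOT isomorphic.

Connected components of G1: 3 component(s) with vertex sets [[1], [4], [0, 2, 3, 5]], sizes [1, 1, 4].
Connected components of G2: 1 component(s) with vertex sets [[0, 1, 2, 3, 4, 5]], sizes [6].
The number of connected components (and the multiset of component sizes) is an isomorphism invariant — an isomorphism maps each component of G1 bijectively onto a component of G2. Since G1 has 3 component(s) and G2 has 1, they cannot be isomorphic.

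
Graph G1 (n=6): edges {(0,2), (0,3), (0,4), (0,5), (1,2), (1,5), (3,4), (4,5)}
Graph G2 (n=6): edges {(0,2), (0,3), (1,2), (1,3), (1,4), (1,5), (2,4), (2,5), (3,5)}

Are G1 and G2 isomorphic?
No, not isomorphic

The graphs are NOT isomorphic.

Degrees in G1: deg(0)=4, deg(1)=2, deg(2)=2, deg(3)=2, deg(4)=3, deg(5)=3.
Sorted degree sequence of G1: [4, 3, 3, 2, 2, 2].
Degrees in G2: deg(0)=2, deg(1)=4, deg(2)=4, deg(3)=3, deg(4)=2, deg(5)=3.
Sorted degree sequence of G2: [4, 4, 3, 3, 2, 2].
The (sorted) degree sequence is an isomorphism invariant, so since G1 and G2 have different degree sequences they cannot be isomorphic.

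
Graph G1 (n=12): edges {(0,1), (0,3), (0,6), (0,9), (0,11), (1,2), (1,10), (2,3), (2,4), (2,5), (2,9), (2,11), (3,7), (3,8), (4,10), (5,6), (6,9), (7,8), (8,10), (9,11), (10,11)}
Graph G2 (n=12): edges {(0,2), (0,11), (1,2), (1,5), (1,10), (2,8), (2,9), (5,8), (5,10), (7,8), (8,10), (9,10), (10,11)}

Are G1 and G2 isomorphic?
No, not isomorphic

The graphs are NOT isomorphic.

Connected components of G1: 1 component(s) with vertex sets [[0, 1, 2, 3, 4, 5, 6, 7, 8, 9, 10, 11]], sizes [12].
Connected components of G2: 4 component(s) with vertex sets [[3], [4], [6], [0, 1, 2, 5, 7, 8, 9, 10, 11]], sizes [1, 1, 1, 9].
The number of connected components (and the multiset of component sizes) is an isomorphism invariant — an isomorphism maps each component of G1 bijectively onto a component of G2. Since G1 has 1 component(s) and G2 has 4, they cannot be isomorphic.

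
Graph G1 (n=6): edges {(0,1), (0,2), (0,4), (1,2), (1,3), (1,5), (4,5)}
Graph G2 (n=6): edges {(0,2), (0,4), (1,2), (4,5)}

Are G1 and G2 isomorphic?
No, not isomorphic

The graphs are NOT isomorphic.

Connected components of G1: 1 component(s) with vertex sets [[0, 1, 2, 3, 4, 5]], sizes [6].
Connected components of G2: 2 component(s) with vertex sets [[3], [0, 1, 2, 4, 5]], sizes [1, 5].
The number of connected components (and the multiset of component sizes) is an isomorphism invariant — an isomorphism maps each component of G1 bijectively onto a component of G2. Since G1 has 1 component(s) and G2 has 2, they cannot be isomorphic.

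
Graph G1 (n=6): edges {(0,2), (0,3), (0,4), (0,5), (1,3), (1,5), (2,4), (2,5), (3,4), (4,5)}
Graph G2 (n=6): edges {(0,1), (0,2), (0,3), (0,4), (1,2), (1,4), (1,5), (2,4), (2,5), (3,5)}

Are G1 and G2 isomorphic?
Yes, isomorphic

The graphs are isomorphic.
One valid mapping φ: V(G1) → V(G2): 0→1, 1→3, 2→4, 3→5, 4→2, 5→0

Verify φ preserves adjacency — for each edge of G1, its image is an edge of G2:
  (0,2) → (φ(0),φ(2)) = (1,4) ∈ E(G2) ✓
  (0,3) → (φ(0),φ(3)) = (1,5) ∈ E(G2) ✓
  (0,4) → (φ(0),φ(4)) = (1,2) ∈ E(G2) ✓
  (0,5) → (φ(0),φ(5)) = (0,1) ∈ E(G2) ✓
  (1,3) → (φ(1),φ(3)) = (3,5) ∈ E(G2) ✓
  (1,5) → (φ(1),φ(5)) = (0,3) ∈ E(G2) ✓
  (2,4) → (φ(2),φ(4)) = (2,4) ∈ E(G2) ✓
  (2,5) → (φ(2),φ(5)) = (0,4) ∈ E(G2) ✓
  (3,4) → (φ(3),φ(4)) = (2,5) ∈ E(G2) ✓
  (4,5) → (φ(4),φ(5)) = (0,2) ∈ E(G2) ✓
All 10 edges of G1 map to edges of G2, and |E(G1)| = |E(G2)| = 10, so φ is a bijection on edges as well as vertices. Hence G1 ≅ G2.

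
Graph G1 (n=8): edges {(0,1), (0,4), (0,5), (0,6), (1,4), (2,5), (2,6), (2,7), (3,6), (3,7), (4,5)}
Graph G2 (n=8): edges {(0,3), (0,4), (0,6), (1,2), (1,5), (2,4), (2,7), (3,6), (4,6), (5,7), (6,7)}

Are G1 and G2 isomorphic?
Yes, isomorphic

The graphs are isomorphic.
One valid mapping φ: V(G1) → V(G2): 0→6, 1→3, 2→2, 3→5, 4→0, 5→4, 6→7, 7→1

Verify φ preserves adjacency — for each edge of G1, its image is an edge of G2:
  (0,1) → (φ(0),φ(1)) = (3,6) ∈ E(G2) ✓
  (0,4) → (φ(0),φ(4)) = (0,6) ∈ E(G2) ✓
  (0,5) → (φ(0),φ(5)) = (4,6) ∈ E(G2) ✓
  (0,6) → (φ(0),φ(6)) = (6,7) ∈ E(G2) ✓
  (1,4) → (φ(1),φ(4)) = (0,3) ∈ E(G2) ✓
  (2,5) → (φ(2),φ(5)) = (2,4) ∈ E(G2) ✓
  (2,6) → (φ(2),φ(6)) = (2,7) ∈ E(G2) ✓
  (2,7) → (φ(2),φ(7)) = (1,2) ∈ E(G2) ✓
  (3,6) → (φ(3),φ(6)) = (5,7) ∈ E(G2) ✓
  (3,7) → (φ(3),φ(7)) = (1,5) ∈ E(G2) ✓
  (4,5) → (φ(4),φ(5)) = (0,4) ∈ E(G2) ✓
All 11 edges of G1 map to edges of G2, and |E(G1)| = |E(G2)| = 11, so φ is a bijection on edges as well as vertices. Hence G1 ≅ G2.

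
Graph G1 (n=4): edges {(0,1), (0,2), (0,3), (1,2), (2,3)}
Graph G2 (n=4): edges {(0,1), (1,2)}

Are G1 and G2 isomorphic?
No, not isomorphic

The graphs are NOT isomorphic.

Connected components of G1: 1 component(s) with vertex sets [[0, 1, 2, 3]], sizes [4].
Connected components of G2: 2 component(s) with vertex sets [[3], [0, 1, 2]], sizes [1, 3].
The number of connected components (and the multiset of component sizes) is an isomorphism invariant — an isomorphism maps each component of G1 bijectively onto a component of G2. Since G1 has 1 component(s) and G2 has 2, they cannot be isomorphic.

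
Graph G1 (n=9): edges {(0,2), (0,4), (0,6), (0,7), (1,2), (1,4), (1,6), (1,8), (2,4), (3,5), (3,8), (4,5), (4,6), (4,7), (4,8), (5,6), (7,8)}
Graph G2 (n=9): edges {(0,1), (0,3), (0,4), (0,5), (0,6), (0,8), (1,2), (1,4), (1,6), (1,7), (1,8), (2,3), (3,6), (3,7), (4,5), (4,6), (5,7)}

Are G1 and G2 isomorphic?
No, not isomorphic

The graphs are NOT isomorphic.

Counting triangles (3-cliques): G1 has 8, G2 has 7.
Triangle count is an isomorphism invariant, so differing triangle counts rule out isomorphism.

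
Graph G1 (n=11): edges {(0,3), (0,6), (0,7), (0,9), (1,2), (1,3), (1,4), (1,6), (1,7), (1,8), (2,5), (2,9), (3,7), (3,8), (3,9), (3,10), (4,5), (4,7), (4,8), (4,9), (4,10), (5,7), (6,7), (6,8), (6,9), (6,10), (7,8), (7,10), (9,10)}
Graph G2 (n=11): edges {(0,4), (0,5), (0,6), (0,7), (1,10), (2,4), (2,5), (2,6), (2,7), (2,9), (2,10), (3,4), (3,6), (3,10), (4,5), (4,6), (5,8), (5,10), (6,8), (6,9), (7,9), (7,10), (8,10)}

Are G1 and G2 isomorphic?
No, not isomorphic

The graphs are NOT isomorphic.

Degrees in G1: deg(0)=4, deg(1)=6, deg(2)=3, deg(3)=6, deg(4)=6, deg(5)=3, deg(6)=6, deg(7)=8, deg(8)=5, deg(9)=6, deg(10)=5.
Sorted degree sequence of G1: [8, 6, 6, 6, 6, 6, 5, 5, 4, 3, 3].
Degrees in G2: deg(0)=4, deg(1)=1, deg(2)=6, deg(3)=3, deg(4)=5, deg(5)=5, deg(6)=6, deg(7)=4, deg(8)=3, deg(9)=3, deg(10)=6.
Sorted degree sequence of G2: [6, 6, 6, 5, 5, 4, 4, 3, 3, 3, 1].
The (sorted) degree sequence is an isomorphism invariant, so since G1 and G2 have different degree sequences they cannot be isomorphic.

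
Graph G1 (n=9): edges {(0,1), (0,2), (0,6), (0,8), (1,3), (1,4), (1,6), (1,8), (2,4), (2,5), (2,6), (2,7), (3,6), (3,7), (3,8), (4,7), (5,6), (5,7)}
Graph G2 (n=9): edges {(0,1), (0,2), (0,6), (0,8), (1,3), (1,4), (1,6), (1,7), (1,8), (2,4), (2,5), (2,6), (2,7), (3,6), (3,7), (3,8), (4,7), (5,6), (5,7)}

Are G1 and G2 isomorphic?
No, not isomorphic

The graphs are NOT isomorphic.

Counting edges: G1 has 18 edge(s); G2 has 19 edge(s).
Edge count is an isomorphism invariant (a bijection on vertices induces a bijection on edges), so differing edge counts rule out isomorphism.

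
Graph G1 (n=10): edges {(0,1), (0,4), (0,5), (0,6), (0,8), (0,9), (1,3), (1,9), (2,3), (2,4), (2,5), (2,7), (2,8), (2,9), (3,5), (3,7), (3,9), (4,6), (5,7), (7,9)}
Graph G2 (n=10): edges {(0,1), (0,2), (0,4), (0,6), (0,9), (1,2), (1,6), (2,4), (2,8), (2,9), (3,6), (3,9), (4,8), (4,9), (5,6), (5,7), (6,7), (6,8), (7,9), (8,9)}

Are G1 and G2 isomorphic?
Yes, isomorphic

The graphs are isomorphic.
One valid mapping φ: V(G1) → V(G2): 0→6, 1→1, 2→9, 3→2, 4→7, 5→8, 6→5, 7→4, 8→3, 9→0

Verify φ preserves adjacency — for each edge of G1, its image is an edge of G2:
  (0,1) → (φ(0),φ(1)) = (1,6) ∈ E(G2) ✓
  (0,4) → (φ(0),φ(4)) = (6,7) ∈ E(G2) ✓
  (0,5) → (φ(0),φ(5)) = (6,8) ∈ E(G2) ✓
  (0,6) → (φ(0),φ(6)) = (5,6) ∈ E(G2) ✓
  (0,8) → (φ(0),φ(8)) = (3,6) ∈ E(G2) ✓
  (0,9) → (φ(0),φ(9)) = (0,6) ∈ E(G2) ✓
  (1,3) → (φ(1),φ(3)) = (1,2) ∈ E(G2) ✓
  (1,9) → (φ(1),φ(9)) = (0,1) ∈ E(G2) ✓
  (2,3) → (φ(2),φ(3)) = (2,9) ∈ E(G2) ✓
  (2,4) → (φ(2),φ(4)) = (7,9) ∈ E(G2) ✓
  (2,5) → (φ(2),φ(5)) = (8,9) ∈ E(G2) ✓
  (2,7) → (φ(2),φ(7)) = (4,9) ∈ E(G2) ✓
  (2,8) → (φ(2),φ(8)) = (3,9) ∈ E(G2) ✓
  (2,9) → (φ(2),φ(9)) = (0,9) ∈ E(G2) ✓
  (3,5) → (φ(3),φ(5)) = (2,8) ∈ E(G2) ✓
  (3,7) → (φ(3),φ(7)) = (2,4) ∈ E(G2) ✓
  (3,9) → (φ(3),φ(9)) = (0,2) ∈ E(G2) ✓
  (4,6) → (φ(4),φ(6)) = (5,7) ∈ E(G2) ✓
  (5,7) → (φ(5),φ(7)) = (4,8) ∈ E(G2) ✓
  (7,9) → (φ(7),φ(9)) = (0,4) ∈ E(G2) ✓
All 20 edges of G1 map to edges of G2, and |E(G1)| = |E(G2)| = 20, so φ is a bijection on edges as well as vertices. Hence G1 ≅ G2.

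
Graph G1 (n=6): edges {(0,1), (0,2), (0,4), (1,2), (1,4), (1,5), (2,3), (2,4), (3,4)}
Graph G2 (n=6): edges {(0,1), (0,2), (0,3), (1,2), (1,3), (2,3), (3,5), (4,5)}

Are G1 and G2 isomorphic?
No, not isomorphic

The graphs are NOT isomorphic.

Counting triangles (3-cliques): G1 has 5, G2 has 4.
Triangle count is an isomorphism invariant, so differing triangle counts rule out isomorphism.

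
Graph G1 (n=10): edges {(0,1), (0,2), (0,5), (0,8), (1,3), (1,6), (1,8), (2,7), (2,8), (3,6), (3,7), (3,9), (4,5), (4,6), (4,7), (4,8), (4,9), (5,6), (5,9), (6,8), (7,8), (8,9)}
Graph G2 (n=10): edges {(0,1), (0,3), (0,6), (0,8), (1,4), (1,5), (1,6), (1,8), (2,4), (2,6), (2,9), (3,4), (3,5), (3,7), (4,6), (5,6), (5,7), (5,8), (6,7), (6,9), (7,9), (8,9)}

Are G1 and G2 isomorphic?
Yes, isomorphic

The graphs are isomorphic.
One valid mapping φ: V(G1) → V(G2): 0→9, 1→7, 2→2, 3→3, 4→1, 5→8, 6→5, 7→4, 8→6, 9→0

Verify φ preserves adjacency — for each edge of G1, its image is an edge of G2:
  (0,1) → (φ(0),φ(1)) = (7,9) ∈ E(G2) ✓
  (0,2) → (φ(0),φ(2)) = (2,9) ∈ E(G2) ✓
  (0,5) → (φ(0),φ(5)) = (8,9) ∈ E(G2) ✓
  (0,8) → (φ(0),φ(8)) = (6,9) ∈ E(G2) ✓
  (1,3) → (φ(1),φ(3)) = (3,7) ∈ E(G2) ✓
  (1,6) → (φ(1),φ(6)) = (5,7) ∈ E(G2) ✓
  (1,8) → (φ(1),φ(8)) = (6,7) ∈ E(G2) ✓
  (2,7) → (φ(2),φ(7)) = (2,4) ∈ E(G2) ✓
  (2,8) → (φ(2),φ(8)) = (2,6) ∈ E(G2) ✓
  (3,6) → (φ(3),φ(6)) = (3,5) ∈ E(G2) ✓
  (3,7) → (φ(3),φ(7)) = (3,4) ∈ E(G2) ✓
  (3,9) → (φ(3),φ(9)) = (0,3) ∈ E(G2) ✓
  (4,5) → (φ(4),φ(5)) = (1,8) ∈ E(G2) ✓
  (4,6) → (φ(4),φ(6)) = (1,5) ∈ E(G2) ✓
  (4,7) → (φ(4),φ(7)) = (1,4) ∈ E(G2) ✓
  (4,8) → (φ(4),φ(8)) = (1,6) ∈ E(G2) ✓
  (4,9) → (φ(4),φ(9)) = (0,1) ∈ E(G2) ✓
  (5,6) → (φ(5),φ(6)) = (5,8) ∈ E(G2) ✓
  (5,9) → (φ(5),φ(9)) = (0,8) ∈ E(G2) ✓
  (6,8) → (φ(6),φ(8)) = (5,6) ∈ E(G2) ✓
  (7,8) → (φ(7),φ(8)) = (4,6) ∈ E(G2) ✓
  (8,9) → (φ(8),φ(9)) = (0,6) ∈ E(G2) ✓
All 22 edges of G1 map to edges of G2, and |E(G1)| = |E(G2)| = 22, so φ is a bijection on edges as well as vertices. Hence G1 ≅ G2.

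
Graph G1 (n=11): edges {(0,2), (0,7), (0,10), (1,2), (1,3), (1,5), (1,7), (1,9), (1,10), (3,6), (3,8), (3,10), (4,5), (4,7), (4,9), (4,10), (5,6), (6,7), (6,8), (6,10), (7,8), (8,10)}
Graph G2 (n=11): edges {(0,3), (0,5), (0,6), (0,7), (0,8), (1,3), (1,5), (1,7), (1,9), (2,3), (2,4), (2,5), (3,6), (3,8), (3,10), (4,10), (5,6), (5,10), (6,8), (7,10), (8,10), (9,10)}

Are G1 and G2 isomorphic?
Yes, isomorphic

The graphs are isomorphic.
One valid mapping φ: V(G1) → V(G2): 0→2, 1→10, 2→4, 3→8, 4→1, 5→7, 6→0, 7→5, 8→6, 9→9, 10→3

Verify φ preserves adjacency — for each edge of G1, its image is an edge of G2:
  (0,2) → (φ(0),φ(2)) = (2,4) ∈ E(G2) ✓
  (0,7) → (φ(0),φ(7)) = (2,5) ∈ E(G2) ✓
  (0,10) → (φ(0),φ(10)) = (2,3) ∈ E(G2) ✓
  (1,2) → (φ(1),φ(2)) = (4,10) ∈ E(G2) ✓
  (1,3) → (φ(1),φ(3)) = (8,10) ∈ E(G2) ✓
  (1,5) → (φ(1),φ(5)) = (7,10) ∈ E(G2) ✓
  (1,7) → (φ(1),φ(7)) = (5,10) ∈ E(G2) ✓
  (1,9) → (φ(1),φ(9)) = (9,10) ∈ E(G2) ✓
  (1,10) → (φ(1),φ(10)) = (3,10) ∈ E(G2) ✓
  (3,6) → (φ(3),φ(6)) = (0,8) ∈ E(G2) ✓
  (3,8) → (φ(3),φ(8)) = (6,8) ∈ E(G2) ✓
  (3,10) → (φ(3),φ(10)) = (3,8) ∈ E(G2) ✓
  (4,5) → (φ(4),φ(5)) = (1,7) ∈ E(G2) ✓
  (4,7) → (φ(4),φ(7)) = (1,5) ∈ E(G2) ✓
  (4,9) → (φ(4),φ(9)) = (1,9) ∈ E(G2) ✓
  (4,10) → (φ(4),φ(10)) = (1,3) ∈ E(G2) ✓
  (5,6) → (φ(5),φ(6)) = (0,7) ∈ E(G2) ✓
  (6,7) → (φ(6),φ(7)) = (0,5) ∈ E(G2) ✓
  (6,8) → (φ(6),φ(8)) = (0,6) ∈ E(G2) ✓
  (6,10) → (φ(6),φ(10)) = (0,3) ∈ E(G2) ✓
  (7,8) → (φ(7),φ(8)) = (5,6) ∈ E(G2) ✓
  (8,10) → (φ(8),φ(10)) = (3,6) ∈ E(G2) ✓
All 22 edges of G1 map to edges of G2, and |E(G1)| = |E(G2)| = 22, so φ is a bijection on edges as well as vertices. Hence G1 ≅ G2.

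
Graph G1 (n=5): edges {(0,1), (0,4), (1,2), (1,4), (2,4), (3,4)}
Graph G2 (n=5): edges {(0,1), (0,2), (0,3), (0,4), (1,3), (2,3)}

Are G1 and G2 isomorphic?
Yes, isomorphic

The graphs are isomorphic.
One valid mapping φ: V(G1) → V(G2): 0→2, 1→3, 2→1, 3→4, 4→0

Verify φ preserves adjacency — for each edge of G1, its image is an edge of G2:
  (0,1) → (φ(0),φ(1)) = (2,3) ∈ E(G2) ✓
  (0,4) → (φ(0),φ(4)) = (0,2) ∈ E(G2) ✓
  (1,2) → (φ(1),φ(2)) = (1,3) ∈ E(G2) ✓
  (1,4) → (φ(1),φ(4)) = (0,3) ∈ E(G2) ✓
  (2,4) → (φ(2),φ(4)) = (0,1) ∈ E(G2) ✓
  (3,4) → (φ(3),φ(4)) = (0,4) ∈ E(G2) ✓
All 6 edges of G1 map to edges of G2, and |E(G1)| = |E(G2)| = 6, so φ is a bijection on edges as well as vertices. Hence G1 ≅ G2.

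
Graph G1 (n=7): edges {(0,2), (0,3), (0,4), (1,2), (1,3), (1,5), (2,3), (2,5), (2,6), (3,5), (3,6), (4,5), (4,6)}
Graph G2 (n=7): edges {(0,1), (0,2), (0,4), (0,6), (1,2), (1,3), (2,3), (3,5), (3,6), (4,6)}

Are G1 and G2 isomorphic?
No, not isomorphic

The graphs are NOT isomorphic.

Degrees in G1: deg(0)=3, deg(1)=3, deg(2)=5, deg(3)=5, deg(4)=3, deg(5)=4, deg(6)=3.
Sorted degree sequence of G1: [5, 5, 4, 3, 3, 3, 3].
Degrees in G2: deg(0)=4, deg(1)=3, deg(2)=3, deg(3)=4, deg(4)=2, deg(5)=1, deg(6)=3.
Sorted degree sequence of G2: [4, 4, 3, 3, 3, 2, 1].
The (sorted) degree sequence is an isomorphism invariant, so since G1 and G2 have different degree sequences they cannot be isomorphic.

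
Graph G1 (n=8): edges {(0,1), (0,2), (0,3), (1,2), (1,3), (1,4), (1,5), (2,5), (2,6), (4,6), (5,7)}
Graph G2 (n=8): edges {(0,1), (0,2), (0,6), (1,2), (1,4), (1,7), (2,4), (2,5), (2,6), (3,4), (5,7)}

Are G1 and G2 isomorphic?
Yes, isomorphic

The graphs are isomorphic.
One valid mapping φ: V(G1) → V(G2): 0→0, 1→2, 2→1, 3→6, 4→5, 5→4, 6→7, 7→3

Verify φ preserves adjacency — for each edge of G1, its image is an edge of G2:
  (0,1) → (φ(0),φ(1)) = (0,2) ∈ E(G2) ✓
  (0,2) → (φ(0),φ(2)) = (0,1) ∈ E(G2) ✓
  (0,3) → (φ(0),φ(3)) = (0,6) ∈ E(G2) ✓
  (1,2) → (φ(1),φ(2)) = (1,2) ∈ E(G2) ✓
  (1,3) → (φ(1),φ(3)) = (2,6) ∈ E(G2) ✓
  (1,4) → (φ(1),φ(4)) = (2,5) ∈ E(G2) ✓
  (1,5) → (φ(1),φ(5)) = (2,4) ∈ E(G2) ✓
  (2,5) → (φ(2),φ(5)) = (1,4) ∈ E(G2) ✓
  (2,6) → (φ(2),φ(6)) = (1,7) ∈ E(G2) ✓
  (4,6) → (φ(4),φ(6)) = (5,7) ∈ E(G2) ✓
  (5,7) → (φ(5),φ(7)) = (3,4) ∈ E(G2) ✓
All 11 edges of G1 map to edges of G2, and |E(G1)| = |E(G2)| = 11, so φ is a bijection on edges as well as vertices. Hence G1 ≅ G2.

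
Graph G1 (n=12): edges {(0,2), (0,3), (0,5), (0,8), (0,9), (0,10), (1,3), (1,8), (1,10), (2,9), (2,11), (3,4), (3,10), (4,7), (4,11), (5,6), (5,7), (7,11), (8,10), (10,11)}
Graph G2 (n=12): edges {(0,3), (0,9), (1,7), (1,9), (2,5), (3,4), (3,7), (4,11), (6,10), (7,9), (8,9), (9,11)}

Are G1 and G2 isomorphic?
No, not isomorphic

The graphs are NOT isomorphic.

Connected components of G1: 1 component(s) with vertex sets [[0, 1, 2, 3, 4, 5, 6, 7, 8, 9, 10, 11]], sizes [12].
Connected components of G2: 3 component(s) with vertex sets [[2, 5], [6, 10], [0, 1, 3, 4, 7, 8, 9, 11]], sizes [2, 2, 8].
The number of connected components (and the multiset of component sizes) is an isomorphism invariant — an isomorphism maps each component of G1 bijectively onto a component of G2. Since G1 has 1 component(s) and G2 has 3, they cannot be isomorphic.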